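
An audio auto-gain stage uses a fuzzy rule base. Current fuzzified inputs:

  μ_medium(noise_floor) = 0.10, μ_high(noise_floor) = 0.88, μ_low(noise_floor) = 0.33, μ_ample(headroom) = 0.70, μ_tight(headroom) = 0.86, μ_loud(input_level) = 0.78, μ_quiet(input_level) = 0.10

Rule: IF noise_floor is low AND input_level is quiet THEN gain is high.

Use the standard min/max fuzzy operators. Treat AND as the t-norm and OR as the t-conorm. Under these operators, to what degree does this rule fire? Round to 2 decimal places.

firing strength: low=0.33, quiet=0.10; AND[min(a, b)] → w = 0.10

0.10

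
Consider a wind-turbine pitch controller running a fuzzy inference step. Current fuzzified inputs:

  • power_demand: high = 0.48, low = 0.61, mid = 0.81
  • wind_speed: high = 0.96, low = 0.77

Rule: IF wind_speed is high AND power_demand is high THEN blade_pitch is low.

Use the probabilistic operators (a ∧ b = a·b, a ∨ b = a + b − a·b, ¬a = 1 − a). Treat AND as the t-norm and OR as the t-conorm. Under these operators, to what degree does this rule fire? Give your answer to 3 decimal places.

0.461

firing strength: high=0.96, high=0.48; AND[a·b] → w = 0.4608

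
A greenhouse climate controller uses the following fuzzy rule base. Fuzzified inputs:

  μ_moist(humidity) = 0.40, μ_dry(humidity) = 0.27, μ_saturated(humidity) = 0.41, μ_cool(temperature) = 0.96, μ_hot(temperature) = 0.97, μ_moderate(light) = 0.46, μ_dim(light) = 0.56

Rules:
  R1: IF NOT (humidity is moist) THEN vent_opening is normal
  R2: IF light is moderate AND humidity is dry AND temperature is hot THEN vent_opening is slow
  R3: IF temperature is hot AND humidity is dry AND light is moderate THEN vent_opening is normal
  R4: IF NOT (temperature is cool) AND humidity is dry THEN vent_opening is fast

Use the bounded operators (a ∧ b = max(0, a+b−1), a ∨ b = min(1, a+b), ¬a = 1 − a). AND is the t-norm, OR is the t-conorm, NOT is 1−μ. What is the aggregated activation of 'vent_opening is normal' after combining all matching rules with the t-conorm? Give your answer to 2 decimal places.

R1: ¬moist=1−0.40=0.60 → w = 0.60
R2: moderate=0.46, dry=0.27, hot=0.97; AND[max(0, a+b−1)] → w = 0.00
R3: hot=0.97, dry=0.27, moderate=0.46; AND[max(0, a+b−1)] → w = 0.00
R4: ¬cool=1−0.96=0.04, dry=0.27; AND[max(0, a+b−1)] → w = 0.00
Rules with consequent 'normal': {R1, R3} → strengths 0.60, 0.00
Aggregate via t-conorm [min(1, a+b)]: 0.60

0.60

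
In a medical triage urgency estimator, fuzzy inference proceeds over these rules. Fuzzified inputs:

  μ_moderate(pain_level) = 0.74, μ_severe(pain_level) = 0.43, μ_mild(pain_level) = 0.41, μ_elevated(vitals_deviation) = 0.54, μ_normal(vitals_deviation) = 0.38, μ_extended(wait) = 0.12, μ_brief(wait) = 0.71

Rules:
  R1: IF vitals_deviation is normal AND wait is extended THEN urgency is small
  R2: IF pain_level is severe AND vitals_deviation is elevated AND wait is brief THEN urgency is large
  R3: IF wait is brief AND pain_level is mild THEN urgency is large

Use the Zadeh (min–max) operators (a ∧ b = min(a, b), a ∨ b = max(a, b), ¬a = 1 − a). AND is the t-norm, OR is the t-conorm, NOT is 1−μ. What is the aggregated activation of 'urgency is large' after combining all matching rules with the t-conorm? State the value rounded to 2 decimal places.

R1: normal=0.38, extended=0.12; AND[min(a, b)] → w = 0.12
R2: severe=0.43, elevated=0.54, brief=0.71; AND[min(a, b)] → w = 0.43
R3: brief=0.71, mild=0.41; AND[min(a, b)] → w = 0.41
Rules with consequent 'large': {R2, R3} → strengths 0.43, 0.41
Aggregate via t-conorm [max(a, b)]: 0.43

0.43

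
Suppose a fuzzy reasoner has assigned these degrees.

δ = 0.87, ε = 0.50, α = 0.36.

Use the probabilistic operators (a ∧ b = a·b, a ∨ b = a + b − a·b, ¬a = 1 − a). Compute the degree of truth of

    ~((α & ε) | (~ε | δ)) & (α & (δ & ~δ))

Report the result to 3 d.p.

0.002

α & ε = a·b on (0.3600, 0.5000) = 0.1800
~ε = 1 − 0.5000 = 0.5000
~ε | δ = a + b − a·b on (0.5000, 0.8700) = 0.9350
(α & ε) | (~ε | δ) = a + b − a·b on (0.1800, 0.9350) = 0.9467
~((α & ε) | (~ε | δ)) = 1 − 0.9467 = 0.0533
~δ = 1 − 0.8700 = 0.1300
δ & ~δ = a·b on (0.8700, 0.1300) = 0.1131
α & (δ & ~δ) = a·b on (0.3600, 0.1131) = 0.0407
~((α & ε) | (~ε | δ)) & (α & (δ & ~δ)) = a·b on (0.0533, 0.0407) = 0.0022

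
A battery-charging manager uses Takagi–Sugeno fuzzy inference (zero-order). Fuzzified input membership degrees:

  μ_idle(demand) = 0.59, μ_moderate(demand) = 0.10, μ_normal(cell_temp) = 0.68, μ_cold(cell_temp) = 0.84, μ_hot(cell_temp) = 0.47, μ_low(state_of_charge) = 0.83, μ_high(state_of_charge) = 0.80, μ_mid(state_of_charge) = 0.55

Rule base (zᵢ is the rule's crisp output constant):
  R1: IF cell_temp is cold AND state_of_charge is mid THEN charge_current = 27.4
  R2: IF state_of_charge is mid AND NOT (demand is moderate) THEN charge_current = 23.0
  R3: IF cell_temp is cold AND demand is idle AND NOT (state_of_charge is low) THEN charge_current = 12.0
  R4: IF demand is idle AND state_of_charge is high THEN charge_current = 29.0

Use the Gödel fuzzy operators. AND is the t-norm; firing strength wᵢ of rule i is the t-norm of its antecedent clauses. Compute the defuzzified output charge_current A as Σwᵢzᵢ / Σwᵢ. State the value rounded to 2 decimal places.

R1 (z=27.4): cold=0.84, mid=0.55; AND[min(a, b)] → w = 0.55
R2 (z=23.0): mid=0.55, ¬moderate=1−0.10=0.90; AND[min(a, b)] → w = 0.55
R3 (z=12.0): cold=0.84, idle=0.59, ¬low=1−0.83=0.17; AND[min(a, b)] → w = 0.17
R4 (z=29.0): idle=0.59, high=0.80; AND[min(a, b)] → w = 0.59
Weighted average = (0.55·27.4 + 0.55·23.0 + 0.17·12.0 + 0.59·29.0) / (0.55 + 0.55 + 0.17 + 0.59)
  = 46.8700 / 1.8600 = 25.20

25.20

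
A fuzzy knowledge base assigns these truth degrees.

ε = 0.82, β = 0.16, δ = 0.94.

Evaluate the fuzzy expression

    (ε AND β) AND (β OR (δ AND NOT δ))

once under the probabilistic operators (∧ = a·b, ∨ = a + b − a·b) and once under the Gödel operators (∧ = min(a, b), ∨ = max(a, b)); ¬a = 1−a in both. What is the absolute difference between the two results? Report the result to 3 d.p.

Under probabilistic:
  ε AND β = a·b on (0.8200, 0.1600) = 0.1312
  NOT δ = 1 − 0.9400 = 0.0600
  δ AND NOT δ = a·b on (0.9400, 0.0600) = 0.0564
  β OR (δ AND NOT δ) = a + b − a·b on (0.1600, 0.0564) = 0.2074
  (ε AND β) AND (β OR (δ AND NOT δ)) = a·b on (0.1312, 0.2074) = 0.0272
  → value = 0.0272
Under Gödel:
  ε AND β = min(a, b) on (0.82, 0.16) = 0.16
  NOT δ = 1 − 0.94 = 0.06
  δ AND NOT δ = min(a, b) on (0.94, 0.06) = 0.06
  β OR (δ AND NOT δ) = max(a, b) on (0.16, 0.06) = 0.16
  (ε AND β) AND (β OR (δ AND NOT δ)) = min(a, b) on (0.16, 0.16) = 0.16
  → value = 0.1600
|0.0272 − 0.1600| = 0.133

0.133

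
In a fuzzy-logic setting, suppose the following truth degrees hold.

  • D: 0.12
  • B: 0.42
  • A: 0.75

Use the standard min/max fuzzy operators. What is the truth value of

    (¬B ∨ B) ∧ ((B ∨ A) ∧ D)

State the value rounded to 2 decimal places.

¬B = 1 − 0.42 = 0.58
¬B ∨ B = max(a, b) on (0.58, 0.42) = 0.58
B ∨ A = max(a, b) on (0.42, 0.75) = 0.75
(B ∨ A) ∧ D = min(a, b) on (0.75, 0.12) = 0.12
(¬B ∨ B) ∧ ((B ∨ A) ∧ D) = min(a, b) on (0.58, 0.12) = 0.12

0.12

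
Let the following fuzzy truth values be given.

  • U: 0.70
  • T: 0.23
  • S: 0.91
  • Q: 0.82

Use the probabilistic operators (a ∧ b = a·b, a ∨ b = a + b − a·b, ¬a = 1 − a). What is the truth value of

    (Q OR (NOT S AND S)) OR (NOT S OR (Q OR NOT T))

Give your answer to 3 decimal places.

0.994

NOT S = 1 − 0.9100 = 0.0900
NOT S AND S = a·b on (0.0900, 0.9100) = 0.0819
Q OR (NOT S AND S) = a + b − a·b on (0.8200, 0.0819) = 0.8347
NOT S = 1 − 0.9100 = 0.0900
NOT T = 1 − 0.2300 = 0.7700
Q OR NOT T = a + b − a·b on (0.8200, 0.7700) = 0.9586
NOT S OR (Q OR NOT T) = a + b − a·b on (0.0900, 0.9586) = 0.9623
(Q OR (NOT S AND S)) OR (NOT S OR (Q OR NOT T)) = a + b − a·b on (0.8347, 0.9623) = 0.9938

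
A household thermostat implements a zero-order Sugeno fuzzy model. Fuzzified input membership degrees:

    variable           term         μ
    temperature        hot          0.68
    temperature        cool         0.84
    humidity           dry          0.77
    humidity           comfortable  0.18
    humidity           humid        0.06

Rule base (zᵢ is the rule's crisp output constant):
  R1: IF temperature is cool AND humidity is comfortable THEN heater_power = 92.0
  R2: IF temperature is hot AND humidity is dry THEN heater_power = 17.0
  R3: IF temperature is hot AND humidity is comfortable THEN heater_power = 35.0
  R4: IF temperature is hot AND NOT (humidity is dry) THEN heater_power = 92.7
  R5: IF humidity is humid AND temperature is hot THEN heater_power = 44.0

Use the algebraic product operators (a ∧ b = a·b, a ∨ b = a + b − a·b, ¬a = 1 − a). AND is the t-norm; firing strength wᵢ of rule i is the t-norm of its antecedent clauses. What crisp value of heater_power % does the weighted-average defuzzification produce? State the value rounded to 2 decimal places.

43.63

R1 (z=92.0): cool=0.84, comfortable=0.18; AND[a·b] → w = 0.1512
R2 (z=17.0): hot=0.68, dry=0.77; AND[a·b] → w = 0.5236
R3 (z=35.0): hot=0.68, comfortable=0.18; AND[a·b] → w = 0.1224
R4 (z=92.7): hot=0.68, ¬dry=1−0.77=0.23; AND[a·b] → w = 0.1564
R5 (z=44.0): humid=0.06, hot=0.68; AND[a·b] → w = 0.0408
Weighted average = (0.1512·92.0 + 0.5236·17.0 + 0.1224·35.0 + 0.1564·92.7 + 0.0408·44.0) / (0.1512 + 0.5236 + 0.1224 + 0.1564 + 0.0408)
  = 43.3891 / 0.9944 = 43.63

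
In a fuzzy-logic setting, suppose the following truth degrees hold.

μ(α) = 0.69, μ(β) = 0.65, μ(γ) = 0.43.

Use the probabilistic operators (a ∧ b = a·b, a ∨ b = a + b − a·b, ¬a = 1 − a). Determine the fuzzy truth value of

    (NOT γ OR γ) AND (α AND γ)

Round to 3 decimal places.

NOT γ = 1 − 0.4300 = 0.5700
NOT γ OR γ = a + b − a·b on (0.5700, 0.4300) = 0.7549
α AND γ = a·b on (0.6900, 0.4300) = 0.2967
(NOT γ OR γ) AND (α AND γ) = a·b on (0.7549, 0.2967) = 0.2240

0.224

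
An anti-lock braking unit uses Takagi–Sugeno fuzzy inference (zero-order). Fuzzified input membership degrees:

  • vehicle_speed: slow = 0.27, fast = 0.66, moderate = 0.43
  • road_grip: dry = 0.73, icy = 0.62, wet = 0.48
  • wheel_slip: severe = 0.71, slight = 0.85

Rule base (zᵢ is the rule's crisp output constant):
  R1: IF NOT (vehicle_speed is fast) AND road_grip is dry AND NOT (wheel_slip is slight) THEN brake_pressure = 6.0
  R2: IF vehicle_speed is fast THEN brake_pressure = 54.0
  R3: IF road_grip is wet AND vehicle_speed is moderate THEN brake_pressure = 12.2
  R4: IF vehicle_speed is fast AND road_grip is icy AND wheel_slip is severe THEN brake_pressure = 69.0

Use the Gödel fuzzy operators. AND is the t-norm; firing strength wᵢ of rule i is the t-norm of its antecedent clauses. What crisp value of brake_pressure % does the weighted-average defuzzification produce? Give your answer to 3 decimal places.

45.466

R1 (z=6.0): ¬fast=1−0.66=0.34, dry=0.73, ¬slight=1−0.85=0.15; AND[min(a, b)] → w = 0.15
R2 (z=54.0): fast=0.66 → w = 0.66
R3 (z=12.2): wet=0.48, moderate=0.43; AND[min(a, b)] → w = 0.43
R4 (z=69.0): fast=0.66, icy=0.62, severe=0.71; AND[min(a, b)] → w = 0.62
Weighted average = (0.15·6.0 + 0.66·54.0 + 0.43·12.2 + 0.62·69.0) / (0.15 + 0.66 + 0.43 + 0.62)
  = 84.5660 / 1.8600 = 45.466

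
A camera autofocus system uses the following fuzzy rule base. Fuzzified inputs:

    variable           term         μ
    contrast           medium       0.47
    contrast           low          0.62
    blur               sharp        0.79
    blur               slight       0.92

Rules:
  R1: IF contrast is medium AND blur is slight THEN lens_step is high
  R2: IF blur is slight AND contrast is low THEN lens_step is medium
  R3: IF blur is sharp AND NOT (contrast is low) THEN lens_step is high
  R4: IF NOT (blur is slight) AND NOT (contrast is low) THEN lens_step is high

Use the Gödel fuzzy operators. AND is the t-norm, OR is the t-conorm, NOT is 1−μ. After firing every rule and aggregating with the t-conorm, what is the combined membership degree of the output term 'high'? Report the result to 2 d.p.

R1: medium=0.47, slight=0.92; AND[min(a, b)] → w = 0.47
R2: slight=0.92, low=0.62; AND[min(a, b)] → w = 0.62
R3: sharp=0.79, ¬low=1−0.62=0.38; AND[min(a, b)] → w = 0.38
R4: ¬slight=1−0.92=0.08, ¬low=1−0.62=0.38; AND[min(a, b)] → w = 0.08
Rules with consequent 'high': {R1, R3, R4} → strengths 0.47, 0.38, 0.08
Aggregate via t-conorm [max(a, b)]: 0.47

0.47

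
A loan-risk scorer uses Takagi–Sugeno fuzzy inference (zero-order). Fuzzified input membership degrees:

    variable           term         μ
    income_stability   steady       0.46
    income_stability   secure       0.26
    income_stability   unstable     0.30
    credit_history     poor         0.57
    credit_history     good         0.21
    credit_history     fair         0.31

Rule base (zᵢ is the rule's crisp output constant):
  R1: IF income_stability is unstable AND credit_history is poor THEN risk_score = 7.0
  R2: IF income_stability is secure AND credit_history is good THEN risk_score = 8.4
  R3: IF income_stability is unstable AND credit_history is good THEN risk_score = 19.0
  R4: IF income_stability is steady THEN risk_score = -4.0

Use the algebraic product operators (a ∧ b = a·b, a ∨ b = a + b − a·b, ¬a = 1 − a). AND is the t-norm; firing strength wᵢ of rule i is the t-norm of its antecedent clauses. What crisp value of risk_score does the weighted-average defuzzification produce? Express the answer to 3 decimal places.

R1 (z=7.0): unstable=0.30, poor=0.57; AND[a·b] → w = 0.1710
R2 (z=8.4): secure=0.26, good=0.21; AND[a·b] → w = 0.0546
R3 (z=19.0): unstable=0.30, good=0.21; AND[a·b] → w = 0.0630
R4 (z=-4.0): steady=0.46 → w = 0.4600
Weighted average = (0.1710·7.0 + 0.0546·8.4 + 0.0630·19.0 + 0.4600·-4.0) / (0.1710 + 0.0546 + 0.0630 + 0.4600)
  = 1.0126 / 0.7486 = 1.353

1.353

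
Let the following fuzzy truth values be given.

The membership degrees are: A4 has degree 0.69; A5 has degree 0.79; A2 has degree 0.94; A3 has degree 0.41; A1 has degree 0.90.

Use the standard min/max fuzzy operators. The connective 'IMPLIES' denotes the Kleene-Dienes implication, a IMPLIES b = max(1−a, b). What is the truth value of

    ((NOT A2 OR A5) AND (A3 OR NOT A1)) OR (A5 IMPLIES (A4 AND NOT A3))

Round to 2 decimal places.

NOT A2 = 1 − 0.94 = 0.06
NOT A2 OR A5 = max(a, b) on (0.06, 0.79) = 0.79
NOT A1 = 1 − 0.90 = 0.10
A3 OR NOT A1 = max(a, b) on (0.41, 0.10) = 0.41
(NOT A2 OR A5) AND (A3 OR NOT A1) = min(a, b) on (0.79, 0.41) = 0.41
NOT A3 = 1 − 0.41 = 0.59
A4 AND NOT A3 = min(a, b) on (0.69, 0.59) = 0.59
A5 IMPLIES (A4 AND NOT A3)  [Kleene-Dienes: max(1−a, b)] with a=0.79, b=0.59 → 0.59
((NOT A2 OR A5) AND (A3 OR NOT A1)) OR (A5 IMPLIES (A4 AND NOT A3)) = max(a, b) on (0.41, 0.59) = 0.59

0.59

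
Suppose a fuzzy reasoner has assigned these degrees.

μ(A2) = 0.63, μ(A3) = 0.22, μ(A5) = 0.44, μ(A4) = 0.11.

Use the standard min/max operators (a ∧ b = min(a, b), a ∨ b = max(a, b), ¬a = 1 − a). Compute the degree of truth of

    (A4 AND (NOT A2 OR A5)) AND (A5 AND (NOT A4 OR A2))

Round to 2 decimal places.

NOT A2 = 1 − 0.63 = 0.37
NOT A2 OR A5 = max(a, b) on (0.37, 0.44) = 0.44
A4 AND (NOT A2 OR A5) = min(a, b) on (0.11, 0.44) = 0.11
NOT A4 = 1 − 0.11 = 0.89
NOT A4 OR A2 = max(a, b) on (0.89, 0.63) = 0.89
A5 AND (NOT A4 OR A2) = min(a, b) on (0.44, 0.89) = 0.44
(A4 AND (NOT A2 OR A5)) AND (A5 AND (NOT A4 OR A2)) = min(a, b) on (0.11, 0.44) = 0.11

0.11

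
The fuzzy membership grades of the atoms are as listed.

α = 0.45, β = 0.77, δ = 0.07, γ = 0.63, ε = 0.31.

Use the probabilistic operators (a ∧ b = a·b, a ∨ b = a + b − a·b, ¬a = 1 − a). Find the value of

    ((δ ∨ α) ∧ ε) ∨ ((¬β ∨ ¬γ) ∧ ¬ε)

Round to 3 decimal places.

δ ∨ α = a + b − a·b on (0.0700, 0.4500) = 0.4885
(δ ∨ α) ∧ ε = a·b on (0.4885, 0.3100) = 0.1514
¬β = 1 − 0.7700 = 0.2300
¬γ = 1 − 0.6300 = 0.3700
¬β ∨ ¬γ = a + b − a·b on (0.2300, 0.3700) = 0.5149
¬ε = 1 − 0.3100 = 0.6900
(¬β ∨ ¬γ) ∧ ¬ε = a·b on (0.5149, 0.6900) = 0.3553
((δ ∨ α) ∧ ε) ∨ ((¬β ∨ ¬γ) ∧ ¬ε) = a + b − a·b on (0.1514, 0.3553) = 0.4529

0.453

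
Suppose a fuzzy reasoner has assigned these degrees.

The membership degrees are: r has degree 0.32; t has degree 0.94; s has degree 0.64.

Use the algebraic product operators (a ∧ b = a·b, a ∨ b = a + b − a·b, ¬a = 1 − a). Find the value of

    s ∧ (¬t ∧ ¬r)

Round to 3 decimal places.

¬t = 1 − 0.9400 = 0.0600
¬r = 1 − 0.3200 = 0.6800
¬t ∧ ¬r = a·b on (0.0600, 0.6800) = 0.0408
s ∧ (¬t ∧ ¬r) = a·b on (0.6400, 0.0408) = 0.0261

0.026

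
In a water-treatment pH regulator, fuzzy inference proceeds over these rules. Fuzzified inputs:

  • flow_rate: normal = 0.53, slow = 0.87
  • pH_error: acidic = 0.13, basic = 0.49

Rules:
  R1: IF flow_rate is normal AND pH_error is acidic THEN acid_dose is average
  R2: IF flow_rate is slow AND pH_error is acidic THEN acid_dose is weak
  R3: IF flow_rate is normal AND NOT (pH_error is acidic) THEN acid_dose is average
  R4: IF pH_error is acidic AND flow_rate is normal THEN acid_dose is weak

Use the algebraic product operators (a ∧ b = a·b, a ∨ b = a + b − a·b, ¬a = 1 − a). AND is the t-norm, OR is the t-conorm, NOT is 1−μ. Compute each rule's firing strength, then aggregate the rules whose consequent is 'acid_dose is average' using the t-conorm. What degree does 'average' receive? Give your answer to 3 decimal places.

0.498

R1: normal=0.53, acidic=0.13; AND[a·b] → w = 0.0689
R2: slow=0.87, acidic=0.13; AND[a·b] → w = 0.1131
R3: normal=0.53, ¬acidic=1−0.13=0.87; AND[a·b] → w = 0.4611
R4: acidic=0.13, normal=0.53; AND[a·b] → w = 0.0689
Rules with consequent 'average': {R1, R3} → strengths 0.0689, 0.4611
Aggregate via t-conorm [a + b − a·b]: 0.4982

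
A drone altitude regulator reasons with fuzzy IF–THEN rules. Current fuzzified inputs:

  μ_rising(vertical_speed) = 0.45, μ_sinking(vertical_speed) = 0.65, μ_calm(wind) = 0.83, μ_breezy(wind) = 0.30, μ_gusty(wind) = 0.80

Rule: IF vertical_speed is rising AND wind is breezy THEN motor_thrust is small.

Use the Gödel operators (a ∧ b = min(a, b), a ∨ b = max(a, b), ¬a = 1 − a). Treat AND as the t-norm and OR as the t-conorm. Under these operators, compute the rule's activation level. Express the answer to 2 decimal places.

0.30

firing strength: rising=0.45, breezy=0.30; AND[min(a, b)] → w = 0.30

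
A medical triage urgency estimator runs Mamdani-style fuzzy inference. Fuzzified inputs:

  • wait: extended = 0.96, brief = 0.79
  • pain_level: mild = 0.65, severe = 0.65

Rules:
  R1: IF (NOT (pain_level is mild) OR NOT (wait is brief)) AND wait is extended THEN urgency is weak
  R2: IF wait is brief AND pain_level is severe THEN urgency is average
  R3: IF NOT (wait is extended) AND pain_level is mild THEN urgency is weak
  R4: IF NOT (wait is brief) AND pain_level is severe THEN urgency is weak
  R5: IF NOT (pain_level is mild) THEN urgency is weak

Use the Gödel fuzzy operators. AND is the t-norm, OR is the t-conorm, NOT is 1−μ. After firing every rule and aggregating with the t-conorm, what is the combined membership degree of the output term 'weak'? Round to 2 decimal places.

R1: (¬mild=1−0.65=0.35 OR ¬brief=1−0.79=0.21) = 0.35; AND[min(a, b)] with extended=0.96 → w = 0.35
R2: brief=0.79, severe=0.65; AND[min(a, b)] → w = 0.65
R3: ¬extended=1−0.96=0.04, mild=0.65; AND[min(a, b)] → w = 0.04
R4: ¬brief=1−0.79=0.21, severe=0.65; AND[min(a, b)] → w = 0.21
R5: ¬mild=1−0.65=0.35 → w = 0.35
Rules with consequent 'weak': {R1, R3, R4, R5} → strengths 0.35, 0.04, 0.21, 0.35
Aggregate via t-conorm [max(a, b)]: 0.35

0.35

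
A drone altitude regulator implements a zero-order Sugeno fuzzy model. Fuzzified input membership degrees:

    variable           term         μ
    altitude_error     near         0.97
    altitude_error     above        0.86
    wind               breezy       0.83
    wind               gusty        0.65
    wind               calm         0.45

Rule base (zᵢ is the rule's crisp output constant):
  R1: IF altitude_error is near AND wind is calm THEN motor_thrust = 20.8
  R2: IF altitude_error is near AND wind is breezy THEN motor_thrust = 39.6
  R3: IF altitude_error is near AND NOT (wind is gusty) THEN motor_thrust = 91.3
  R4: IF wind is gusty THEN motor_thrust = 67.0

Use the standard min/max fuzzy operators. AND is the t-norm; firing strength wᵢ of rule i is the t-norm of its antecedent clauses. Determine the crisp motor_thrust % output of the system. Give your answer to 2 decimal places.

51.64

R1 (z=20.8): near=0.97, calm=0.45; AND[min(a, b)] → w = 0.45
R2 (z=39.6): near=0.97, breezy=0.83; AND[min(a, b)] → w = 0.83
R3 (z=91.3): near=0.97, ¬gusty=1−0.65=0.35; AND[min(a, b)] → w = 0.35
R4 (z=67.0): gusty=0.65 → w = 0.65
Weighted average = (0.45·20.8 + 0.83·39.6 + 0.35·91.3 + 0.65·67.0) / (0.45 + 0.83 + 0.35 + 0.65)
  = 117.7330 / 2.2800 = 51.64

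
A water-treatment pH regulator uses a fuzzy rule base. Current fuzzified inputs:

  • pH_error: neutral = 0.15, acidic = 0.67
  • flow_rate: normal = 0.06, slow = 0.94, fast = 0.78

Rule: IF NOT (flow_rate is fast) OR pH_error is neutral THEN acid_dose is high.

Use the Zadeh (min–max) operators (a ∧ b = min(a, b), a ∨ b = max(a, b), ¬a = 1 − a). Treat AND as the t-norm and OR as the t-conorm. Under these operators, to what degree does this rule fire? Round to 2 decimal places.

firing strength: ¬fast=1−0.78=0.22, neutral=0.15; OR[max(a, b)] → w = 0.22

0.22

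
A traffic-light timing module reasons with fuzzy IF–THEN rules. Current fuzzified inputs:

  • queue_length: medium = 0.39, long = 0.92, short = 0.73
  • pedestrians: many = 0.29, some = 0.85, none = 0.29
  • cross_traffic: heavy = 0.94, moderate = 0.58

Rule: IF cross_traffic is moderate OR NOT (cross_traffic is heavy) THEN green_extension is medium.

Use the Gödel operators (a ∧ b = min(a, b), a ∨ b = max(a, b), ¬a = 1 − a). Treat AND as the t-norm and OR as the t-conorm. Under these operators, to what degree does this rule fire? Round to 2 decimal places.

0.58

firing strength: moderate=0.58, ¬heavy=1−0.94=0.06; OR[max(a, b)] → w = 0.58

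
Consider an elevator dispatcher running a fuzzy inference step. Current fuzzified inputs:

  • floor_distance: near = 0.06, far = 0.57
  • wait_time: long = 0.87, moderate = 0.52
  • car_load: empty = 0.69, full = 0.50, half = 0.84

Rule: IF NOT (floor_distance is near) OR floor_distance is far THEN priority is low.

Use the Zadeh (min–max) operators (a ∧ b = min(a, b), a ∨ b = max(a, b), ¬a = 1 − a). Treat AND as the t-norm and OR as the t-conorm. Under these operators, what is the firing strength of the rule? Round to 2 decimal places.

firing strength: ¬near=1−0.06=0.94, far=0.57; OR[max(a, b)] → w = 0.94

0.94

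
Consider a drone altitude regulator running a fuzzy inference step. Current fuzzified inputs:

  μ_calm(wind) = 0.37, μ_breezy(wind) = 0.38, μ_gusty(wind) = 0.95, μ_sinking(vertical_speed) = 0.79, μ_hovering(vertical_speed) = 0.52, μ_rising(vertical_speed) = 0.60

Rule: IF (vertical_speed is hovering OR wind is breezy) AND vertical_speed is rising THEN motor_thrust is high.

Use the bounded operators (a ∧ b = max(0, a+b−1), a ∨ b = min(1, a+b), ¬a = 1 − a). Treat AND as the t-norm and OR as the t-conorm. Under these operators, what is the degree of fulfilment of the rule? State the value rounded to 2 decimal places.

firing strength: (hovering=0.52 OR breezy=0.38) = 0.90; AND[max(0, a+b−1)] with rising=0.60 → w = 0.50

0.50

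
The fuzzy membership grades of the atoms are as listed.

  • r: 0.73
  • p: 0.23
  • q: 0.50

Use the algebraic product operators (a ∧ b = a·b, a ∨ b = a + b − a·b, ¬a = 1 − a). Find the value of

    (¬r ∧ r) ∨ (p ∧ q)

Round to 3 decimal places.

¬r = 1 − 0.7300 = 0.2700
¬r ∧ r = a·b on (0.2700, 0.7300) = 0.1971
p ∧ q = a·b on (0.2300, 0.5000) = 0.1150
(¬r ∧ r) ∨ (p ∧ q) = a + b − a·b on (0.1971, 0.1150) = 0.2894

0.289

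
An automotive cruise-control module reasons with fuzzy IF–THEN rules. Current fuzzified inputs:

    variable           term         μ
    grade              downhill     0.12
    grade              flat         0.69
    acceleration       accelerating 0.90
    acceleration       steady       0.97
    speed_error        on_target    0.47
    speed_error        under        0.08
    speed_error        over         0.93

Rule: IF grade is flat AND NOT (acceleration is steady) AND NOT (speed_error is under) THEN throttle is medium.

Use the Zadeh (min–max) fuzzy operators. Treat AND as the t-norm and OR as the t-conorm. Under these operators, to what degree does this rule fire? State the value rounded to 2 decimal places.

0.03

firing strength: flat=0.69, ¬steady=1−0.97=0.03, ¬under=1−0.08=0.92; AND[min(a, b)] → w = 0.03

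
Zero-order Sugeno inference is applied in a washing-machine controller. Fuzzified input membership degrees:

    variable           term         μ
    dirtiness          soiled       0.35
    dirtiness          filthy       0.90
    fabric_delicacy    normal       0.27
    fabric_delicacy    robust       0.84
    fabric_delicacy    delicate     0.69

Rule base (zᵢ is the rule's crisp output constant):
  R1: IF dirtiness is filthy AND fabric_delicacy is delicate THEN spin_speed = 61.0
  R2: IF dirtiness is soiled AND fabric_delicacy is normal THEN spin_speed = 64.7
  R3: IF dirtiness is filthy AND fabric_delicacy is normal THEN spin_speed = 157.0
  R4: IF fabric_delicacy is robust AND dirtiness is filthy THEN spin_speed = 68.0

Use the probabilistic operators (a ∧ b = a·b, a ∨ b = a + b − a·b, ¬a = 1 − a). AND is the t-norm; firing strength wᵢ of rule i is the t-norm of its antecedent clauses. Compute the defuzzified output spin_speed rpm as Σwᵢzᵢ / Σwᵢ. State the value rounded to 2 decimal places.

R1 (z=61.0): filthy=0.90, delicate=0.69; AND[a·b] → w = 0.6210
R2 (z=64.7): soiled=0.35, normal=0.27; AND[a·b] → w = 0.0945
R3 (z=157.0): filthy=0.90, normal=0.27; AND[a·b] → w = 0.2430
R4 (z=68.0): robust=0.84, filthy=0.90; AND[a·b] → w = 0.7560
Weighted average = (0.6210·61.0 + 0.0945·64.7 + 0.2430·157.0 + 0.7560·68.0) / (0.6210 + 0.0945 + 0.2430 + 0.7560)
  = 133.5541 / 1.7145 = 77.90

77.90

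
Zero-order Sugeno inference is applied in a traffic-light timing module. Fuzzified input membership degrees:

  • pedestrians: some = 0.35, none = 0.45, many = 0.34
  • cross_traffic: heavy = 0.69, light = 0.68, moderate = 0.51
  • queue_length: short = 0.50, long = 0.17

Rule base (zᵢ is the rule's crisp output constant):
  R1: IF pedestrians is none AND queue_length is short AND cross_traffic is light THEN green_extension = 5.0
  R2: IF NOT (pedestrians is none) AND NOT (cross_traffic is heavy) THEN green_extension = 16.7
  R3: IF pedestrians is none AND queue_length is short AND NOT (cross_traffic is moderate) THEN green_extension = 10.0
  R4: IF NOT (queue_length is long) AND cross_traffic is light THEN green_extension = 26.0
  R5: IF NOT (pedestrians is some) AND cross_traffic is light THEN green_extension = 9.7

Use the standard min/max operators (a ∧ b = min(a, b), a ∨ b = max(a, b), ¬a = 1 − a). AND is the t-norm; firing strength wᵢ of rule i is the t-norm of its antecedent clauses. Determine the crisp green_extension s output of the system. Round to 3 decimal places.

14.139

R1 (z=5.0): none=0.45, short=0.50, light=0.68; AND[min(a, b)] → w = 0.45
R2 (z=16.7): ¬none=1−0.45=0.55, ¬heavy=1−0.69=0.31; AND[min(a, b)] → w = 0.31
R3 (z=10.0): none=0.45, short=0.50, ¬moderate=1−0.51=0.49; AND[min(a, b)] → w = 0.45
R4 (z=26.0): ¬long=1−0.17=0.83, light=0.68; AND[min(a, b)] → w = 0.68
R5 (z=9.7): ¬some=1−0.35=0.65, light=0.68; AND[min(a, b)] → w = 0.65
Weighted average = (0.45·5.0 + 0.31·16.7 + 0.45·10.0 + 0.68·26.0 + 0.65·9.7) / (0.45 + 0.31 + 0.45 + 0.68 + 0.65)
  = 35.9120 / 2.5400 = 14.139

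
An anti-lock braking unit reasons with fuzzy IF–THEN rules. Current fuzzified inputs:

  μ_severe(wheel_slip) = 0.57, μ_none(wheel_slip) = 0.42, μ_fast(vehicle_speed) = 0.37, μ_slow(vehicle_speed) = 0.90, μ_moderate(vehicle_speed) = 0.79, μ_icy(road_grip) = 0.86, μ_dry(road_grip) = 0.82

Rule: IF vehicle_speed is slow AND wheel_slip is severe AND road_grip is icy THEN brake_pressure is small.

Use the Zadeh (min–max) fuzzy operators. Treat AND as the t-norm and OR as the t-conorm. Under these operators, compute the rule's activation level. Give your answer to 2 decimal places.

firing strength: slow=0.90, severe=0.57, icy=0.86; AND[min(a, b)] → w = 0.57

0.57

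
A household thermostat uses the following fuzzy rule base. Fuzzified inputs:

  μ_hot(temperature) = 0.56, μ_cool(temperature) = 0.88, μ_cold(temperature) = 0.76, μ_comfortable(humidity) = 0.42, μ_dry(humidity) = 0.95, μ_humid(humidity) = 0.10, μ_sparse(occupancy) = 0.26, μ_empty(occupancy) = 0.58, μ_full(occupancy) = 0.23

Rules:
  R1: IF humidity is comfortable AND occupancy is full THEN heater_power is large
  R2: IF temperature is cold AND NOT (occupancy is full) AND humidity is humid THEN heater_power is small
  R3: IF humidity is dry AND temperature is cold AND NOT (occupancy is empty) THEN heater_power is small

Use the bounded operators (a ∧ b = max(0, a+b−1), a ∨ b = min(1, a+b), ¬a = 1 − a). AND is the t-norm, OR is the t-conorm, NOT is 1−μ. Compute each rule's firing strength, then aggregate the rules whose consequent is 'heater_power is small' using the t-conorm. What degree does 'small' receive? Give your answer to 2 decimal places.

0.13

R1: comfortable=0.42, full=0.23; AND[max(0, a+b−1)] → w = 0.00
R2: cold=0.76, ¬full=1−0.23=0.77, humid=0.10; AND[max(0, a+b−1)] → w = 0.00
R3: dry=0.95, cold=0.76, ¬empty=1−0.58=0.42; AND[max(0, a+b−1)] → w = 0.13
Rules with consequent 'small': {R2, R3} → strengths 0.00, 0.13
Aggregate via t-conorm [min(1, a+b)]: 0.13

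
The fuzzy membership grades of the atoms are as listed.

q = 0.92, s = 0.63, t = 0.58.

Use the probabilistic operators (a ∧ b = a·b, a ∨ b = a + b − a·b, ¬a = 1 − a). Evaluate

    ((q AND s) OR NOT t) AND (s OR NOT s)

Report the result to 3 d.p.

q AND s = a·b on (0.9200, 0.6300) = 0.5796
NOT t = 1 − 0.5800 = 0.4200
(q AND s) OR NOT t = a + b − a·b on (0.5796, 0.4200) = 0.7562
NOT s = 1 − 0.6300 = 0.3700
s OR NOT s = a + b − a·b on (0.6300, 0.3700) = 0.7669
((q AND s) OR NOT t) AND (s OR NOT s) = a·b on (0.7562, 0.7669) = 0.5799

0.580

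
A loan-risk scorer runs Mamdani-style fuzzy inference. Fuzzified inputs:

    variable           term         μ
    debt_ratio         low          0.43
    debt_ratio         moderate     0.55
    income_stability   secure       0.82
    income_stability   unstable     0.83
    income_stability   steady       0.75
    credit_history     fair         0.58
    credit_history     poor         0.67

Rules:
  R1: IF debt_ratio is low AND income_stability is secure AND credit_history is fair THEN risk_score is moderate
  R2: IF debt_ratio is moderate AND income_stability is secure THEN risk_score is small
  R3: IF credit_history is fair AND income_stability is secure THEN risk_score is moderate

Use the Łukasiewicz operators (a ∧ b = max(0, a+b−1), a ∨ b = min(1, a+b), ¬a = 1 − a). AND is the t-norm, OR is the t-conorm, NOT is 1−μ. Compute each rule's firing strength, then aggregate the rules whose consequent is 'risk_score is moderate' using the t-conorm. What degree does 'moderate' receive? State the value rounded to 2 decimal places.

0.40

R1: low=0.43, secure=0.82, fair=0.58; AND[max(0, a+b−1)] → w = 0.00
R2: moderate=0.55, secure=0.82; AND[max(0, a+b−1)] → w = 0.37
R3: fair=0.58, secure=0.82; AND[max(0, a+b−1)] → w = 0.40
Rules with consequent 'moderate': {R1, R3} → strengths 0.00, 0.40
Aggregate via t-conorm [min(1, a+b)]: 0.40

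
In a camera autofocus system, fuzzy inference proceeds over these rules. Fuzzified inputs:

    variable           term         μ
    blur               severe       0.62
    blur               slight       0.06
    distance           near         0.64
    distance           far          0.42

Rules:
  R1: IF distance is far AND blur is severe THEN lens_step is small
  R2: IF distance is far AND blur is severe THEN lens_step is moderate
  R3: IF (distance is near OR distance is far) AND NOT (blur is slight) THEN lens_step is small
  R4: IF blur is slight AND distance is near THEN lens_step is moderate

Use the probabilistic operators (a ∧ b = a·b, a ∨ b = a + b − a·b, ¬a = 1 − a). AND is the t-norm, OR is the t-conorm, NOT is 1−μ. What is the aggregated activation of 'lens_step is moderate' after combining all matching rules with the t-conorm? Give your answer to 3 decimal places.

R1: far=0.42, severe=0.62; AND[a·b] → w = 0.2604
R2: far=0.42, severe=0.62; AND[a·b] → w = 0.2604
R3: (near=0.64 OR far=0.42) = 0.7912; AND[a·b] with ¬slight=1−0.06=0.94 → w = 0.7437
R4: slight=0.06, near=0.64; AND[a·b] → w = 0.0384
Rules with consequent 'moderate': {R2, R4} → strengths 0.2604, 0.0384
Aggregate via t-conorm [a + b − a·b]: 0.2888

0.289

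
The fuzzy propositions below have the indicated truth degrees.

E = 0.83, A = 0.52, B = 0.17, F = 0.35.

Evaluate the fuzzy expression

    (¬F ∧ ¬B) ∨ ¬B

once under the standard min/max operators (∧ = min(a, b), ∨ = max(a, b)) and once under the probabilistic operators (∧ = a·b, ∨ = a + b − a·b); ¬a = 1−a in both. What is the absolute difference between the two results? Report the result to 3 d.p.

0.092

Under standard min/max:
  ¬F = 1 − 0.35 = 0.65
  ¬B = 1 − 0.17 = 0.83
  ¬F ∧ ¬B = min(a, b) on (0.65, 0.83) = 0.65
  ¬B = 1 − 0.17 = 0.83
  (¬F ∧ ¬B) ∨ ¬B = max(a, b) on (0.65, 0.83) = 0.83
  → value = 0.8300
Under probabilistic:
  ¬F = 1 − 0.3500 = 0.6500
  ¬B = 1 − 0.1700 = 0.8300
  ¬F ∧ ¬B = a·b on (0.6500, 0.8300) = 0.5395
  ¬B = 1 − 0.1700 = 0.8300
  (¬F ∧ ¬B) ∨ ¬B = a + b − a·b on (0.5395, 0.8300) = 0.9217
  → value = 0.9217
|0.8300 − 0.9217| = 0.092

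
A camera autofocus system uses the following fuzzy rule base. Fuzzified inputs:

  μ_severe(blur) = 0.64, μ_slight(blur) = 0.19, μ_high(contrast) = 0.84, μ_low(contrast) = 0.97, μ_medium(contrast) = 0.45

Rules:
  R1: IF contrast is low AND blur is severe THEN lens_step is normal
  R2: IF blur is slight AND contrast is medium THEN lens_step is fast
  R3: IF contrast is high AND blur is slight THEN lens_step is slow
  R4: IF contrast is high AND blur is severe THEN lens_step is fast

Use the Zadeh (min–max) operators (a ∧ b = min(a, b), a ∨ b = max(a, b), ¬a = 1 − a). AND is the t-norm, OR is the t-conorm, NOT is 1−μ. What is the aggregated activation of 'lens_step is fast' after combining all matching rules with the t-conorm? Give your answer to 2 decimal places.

0.64

R1: low=0.97, severe=0.64; AND[min(a, b)] → w = 0.64
R2: slight=0.19, medium=0.45; AND[min(a, b)] → w = 0.19
R3: high=0.84, slight=0.19; AND[min(a, b)] → w = 0.19
R4: high=0.84, severe=0.64; AND[min(a, b)] → w = 0.64
Rules with consequent 'fast': {R2, R4} → strengths 0.19, 0.64
Aggregate via t-conorm [max(a, b)]: 0.64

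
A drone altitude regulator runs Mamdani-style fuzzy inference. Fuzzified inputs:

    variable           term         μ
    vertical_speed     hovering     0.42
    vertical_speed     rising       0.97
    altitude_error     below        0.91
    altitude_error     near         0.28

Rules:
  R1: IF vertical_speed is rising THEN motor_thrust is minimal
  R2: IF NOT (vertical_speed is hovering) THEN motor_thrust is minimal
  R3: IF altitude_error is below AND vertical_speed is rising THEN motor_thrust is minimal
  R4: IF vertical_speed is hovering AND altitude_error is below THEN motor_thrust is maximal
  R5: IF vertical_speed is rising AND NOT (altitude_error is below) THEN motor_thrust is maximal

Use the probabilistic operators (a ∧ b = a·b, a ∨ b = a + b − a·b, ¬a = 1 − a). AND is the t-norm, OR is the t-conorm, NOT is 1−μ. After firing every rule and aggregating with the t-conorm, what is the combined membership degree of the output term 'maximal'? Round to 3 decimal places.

R1: rising=0.97 → w = 0.9700
R2: ¬hovering=1−0.42=0.58 → w = 0.5800
R3: below=0.91, rising=0.97; AND[a·b] → w = 0.8827
R4: hovering=0.42, below=0.91; AND[a·b] → w = 0.3822
R5: rising=0.97, ¬below=1−0.91=0.09; AND[a·b] → w = 0.0873
Rules with consequent 'maximal': {R4, R5} → strengths 0.3822, 0.0873
Aggregate via t-conorm [a + b − a·b]: 0.4361

0.436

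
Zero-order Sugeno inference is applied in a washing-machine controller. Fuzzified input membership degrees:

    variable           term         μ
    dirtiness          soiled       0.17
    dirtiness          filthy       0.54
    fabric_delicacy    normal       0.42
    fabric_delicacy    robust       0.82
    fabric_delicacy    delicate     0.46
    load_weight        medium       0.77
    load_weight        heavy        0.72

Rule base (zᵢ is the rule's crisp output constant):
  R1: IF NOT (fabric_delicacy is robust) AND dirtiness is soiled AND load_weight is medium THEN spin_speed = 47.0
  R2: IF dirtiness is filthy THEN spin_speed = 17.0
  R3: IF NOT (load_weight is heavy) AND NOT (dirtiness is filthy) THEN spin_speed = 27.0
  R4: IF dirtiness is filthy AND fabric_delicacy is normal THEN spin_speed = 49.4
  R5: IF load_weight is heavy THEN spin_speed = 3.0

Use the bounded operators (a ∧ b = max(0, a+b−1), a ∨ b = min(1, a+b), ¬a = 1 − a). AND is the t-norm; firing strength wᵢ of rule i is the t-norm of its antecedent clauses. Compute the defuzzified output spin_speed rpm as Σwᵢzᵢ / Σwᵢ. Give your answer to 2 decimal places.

R1 (z=47.0): ¬robust=1−0.82=0.18, soiled=0.17, medium=0.77; AND[max(0, a+b−1)] → w = 0.00
R2 (z=17.0): filthy=0.54 → w = 0.54
R3 (z=27.0): ¬heavy=1−0.72=0.28, ¬filthy=1−0.54=0.46; AND[max(0, a+b−1)] → w = 0.00
R4 (z=49.4): filthy=0.54, normal=0.42; AND[max(0, a+b−1)] → w = 0.00
R5 (z=3.0): heavy=0.72 → w = 0.72
Weighted average = (0.00·47.0 + 0.54·17.0 + 0.00·27.0 + 0.00·49.4 + 0.72·3.0) / (0.00 + 0.54 + 0.00 + 0.00 + 0.72)
  = 11.3400 / 1.2600 = 9.00

9.00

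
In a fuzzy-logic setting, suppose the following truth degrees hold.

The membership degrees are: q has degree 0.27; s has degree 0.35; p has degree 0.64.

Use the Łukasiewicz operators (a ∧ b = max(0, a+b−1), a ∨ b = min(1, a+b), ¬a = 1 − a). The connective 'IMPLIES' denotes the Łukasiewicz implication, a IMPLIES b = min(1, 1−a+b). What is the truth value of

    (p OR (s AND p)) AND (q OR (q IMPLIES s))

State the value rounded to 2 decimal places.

0.64

s AND p = max(0, a+b−1) on (0.35, 0.64) = 0.00
p OR (s AND p) = min(1, a+b) on (0.64, 0.00) = 0.64
q IMPLIES s  [Łukasiewicz: min(1, 1−a+b)] with a=0.27, b=0.35 → 1.00
q OR (q IMPLIES s) = min(1, a+b) on (0.27, 1.00) = 1.00
(p OR (s AND p)) AND (q OR (q IMPLIES s)) = max(0, a+b−1) on (0.64, 1.00) = 0.64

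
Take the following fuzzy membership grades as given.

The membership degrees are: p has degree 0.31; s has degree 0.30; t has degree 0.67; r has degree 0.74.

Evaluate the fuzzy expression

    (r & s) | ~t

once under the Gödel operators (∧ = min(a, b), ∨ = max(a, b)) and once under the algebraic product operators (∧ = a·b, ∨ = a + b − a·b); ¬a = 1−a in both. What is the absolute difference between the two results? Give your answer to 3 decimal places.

Under Gödel:
  r & s = min(a, b) on (0.74, 0.30) = 0.30
  ~t = 1 − 0.67 = 0.33
  (r & s) | ~t = max(a, b) on (0.30, 0.33) = 0.33
  → value = 0.3300
Under algebraic product:
  r & s = a·b on (0.7400, 0.3000) = 0.2220
  ~t = 1 − 0.6700 = 0.3300
  (r & s) | ~t = a + b − a·b on (0.2220, 0.3300) = 0.4787
  → value = 0.4787
|0.3300 − 0.4787| = 0.149

0.149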